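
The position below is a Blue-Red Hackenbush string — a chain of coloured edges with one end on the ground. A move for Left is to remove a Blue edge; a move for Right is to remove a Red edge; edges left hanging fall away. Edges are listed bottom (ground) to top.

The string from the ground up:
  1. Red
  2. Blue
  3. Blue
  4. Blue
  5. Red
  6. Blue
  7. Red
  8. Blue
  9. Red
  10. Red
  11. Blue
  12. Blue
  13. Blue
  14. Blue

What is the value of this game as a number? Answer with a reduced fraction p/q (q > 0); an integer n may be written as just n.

Build v(s[:k]) for k = 1..14, string s = Red Blue Blue Blue Red Blue Red Blue Red Red Blue Blue Blue Blue.
v_1 [R]  L=[∅]  R=[0]  gives -1
v_2 [RB]  L=[-1]  R=[0]  gives -1/2
v_3 [RBB]  L=[-1; -1/2]  R=[0]  gives -1/4
v_4 [RBBB]  L=[-1; -1/2; -1/4]  R=[0]  gives -1/8
v_5 [RBBBR]  L=[-1; -1/2; -1/4]  R=[-1/8; 0]  gives -3/16
v_6 [RBBBRB]  L=[-1; -1/2; -1/4; -3/16]  R=[-1/8; 0]  gives -5/32
v_7 [RBBBRBR]  L=[-1; -1/2; -1/4; -3/16]  R=[-5/32; -1/8; 0]  gives -11/64
v_8 [RBBBRBRB]  L=[-1; -1/2; -1/4; -3/16; -11/64]  R=[-5/32; -1/8; 0]  gives -21/128
v_9 [RBBBRBRBR]  L=[-1; -1/2; -1/4; -3/16; -11/64]  R=[-21/128; -5/32; -1/8; 0]  gives -43/256
v_10 [RBBBRBRBRR]  L=[-1; -1/2; -1/4; -3/16; -11/64]  R=[-43/256; -21/128; -5/32; -1/8; 0]  gives -87/512
v_11 [RBBBRBRBRRB]  L=[-1; -1/2; -1/4; -3/16; -11/64; -87/512]  R=[-43/256; -21/128; -5/32; -1/8; 0]  gives -173/1024
v_12 [RBBBRBRBRRBB]  L=[-1; -1/2; -1/4; -3/16; -11/64; -87/512; -173/1024]  R=[-43/256; -21/128; -5/32; -1/8; 0]  gives -345/2048
v_13 [RBBBRBRBRRBBB]  L=[-1; -1/2; -1/4; -3/16; -11/64; -87/512; -173/1024; -345/2048]  R=[-43/256; -21/128; -5/32; -1/8; 0]  gives -689/4096
v_14 [RBBBRBRBRRBBBB]  L=[-1; -1/2; -1/4; -3/16; -11/64; -87/512; -173/1024; -345/2048; -689/4096]  R=[-43/256; -21/128; -5/32; -1/8; 0]  gives -1377/8192

-1377/8192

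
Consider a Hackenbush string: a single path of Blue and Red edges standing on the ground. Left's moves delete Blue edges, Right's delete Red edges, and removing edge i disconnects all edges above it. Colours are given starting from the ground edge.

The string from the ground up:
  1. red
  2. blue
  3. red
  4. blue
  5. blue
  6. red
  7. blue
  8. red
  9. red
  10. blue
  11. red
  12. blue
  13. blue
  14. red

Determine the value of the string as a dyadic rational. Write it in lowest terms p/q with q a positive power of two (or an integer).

-4819/8192

value(r) = { · | 0 } ⇒ -1
value(rb) = { -1 | 0 } ⇒ -1/2
value(rbr) = { -1 | -1/2,0 } ⇒ -3/4
value(rbrb) = { -1,-3/4 | -1/2,0 } ⇒ -5/8
value(rbrbb) = { -1,-3/4,-5/8 | -1/2,0 } ⇒ -9/16
value(rbrbbr) = { -1,-3/4,-5/8 | -9/16,-1/2,0 } ⇒ -19/32
value(rbrbbrb) = { -1,-3/4,-5/8,-19/32 | -9/16,-1/2,0 } ⇒ -37/64
value(rbrbbrbr) = { -1,-3/4,-5/8,-19/32 | -37/64,-9/16,-1/2,0 } ⇒ -75/128
value(rbrbbrbrr) = { -1,-3/4,-5/8,-19/32 | -75/128,-37/64,-9/16,-1/2,0 } ⇒ -151/256
value(rbrbbrbrrb) = { -1,-3/4,-5/8,-19/32,-151/256 | -75/128,-37/64,-9/16,-1/2,0 } ⇒ -301/512
value(rbrbbrbrrbr) = { -1,-3/4,-5/8,-19/32,-151/256 | -301/512,-75/128,-37/64,-9/16,-1/2,0 } ⇒ -603/1024
value(rbrbbrbrrbrb) = { -1,-3/4,-5/8,-19/32,-151/256,-603/1024 | -301/512,-75/128,-37/64,-9/16,-1/2,0 } ⇒ -1205/2048
value(rbrbbrbrrbrbb) = { -1,-3/4,-5/8,-19/32,-151/256,-603/1024,-1205/2048 | -301/512,-75/128,-37/64,-9/16,-1/2,0 } ⇒ -2409/4096
value(rbrbbrbrrbrbbr) = { -1,-3/4,-5/8,-19/32,-151/256,-603/1024,-1205/2048 | -2409/4096,-301/512,-75/128,-37/64,-9/16,-1/2,0 } ⇒ -4819/8192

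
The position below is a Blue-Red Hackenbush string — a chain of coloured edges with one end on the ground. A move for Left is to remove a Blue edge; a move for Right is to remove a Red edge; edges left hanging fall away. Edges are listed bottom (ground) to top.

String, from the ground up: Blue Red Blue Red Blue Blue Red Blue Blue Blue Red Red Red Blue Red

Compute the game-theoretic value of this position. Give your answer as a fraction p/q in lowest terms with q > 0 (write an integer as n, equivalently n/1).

Prefix values for Blue Red Blue Red Blue Blue Red Blue Blue Blue Red Red Red Blue Red via {L|R} + simplicity:
val_1 [B]  L=[0]  R=[(no moves)]  — 1
val_2 [BR]  L=[0]  R=[1]  — 1/2
val_3 [BRB]  L=[0,1/2]  R=[1]  — 3/4
val_4 [BRBR]  L=[0,1/2]  R=[3/4,1]  — 5/8
val_5 [BRBRB]  L=[0,1/2,5/8]  R=[3/4,1]  — 11/16
val_6 [BRBRBB]  L=[0,1/2,5/8,11/16]  R=[3/4,1]  — 23/32
val_7 [BRBRBBR]  L=[0,1/2,5/8,11/16]  R=[23/32,3/4,1]  — 45/64
val_8 [BRBRBBRB]  L=[0,1/2,5/8,11/16,45/64]  R=[23/32,3/4,1]  — 91/128
val_9 [BRBRBBRBB]  L=[0,1/2,5/8,11/16,45/64,91/128]  R=[23/32,3/4,1]  — 183/256
val_10 [BRBRBBRBBB]  L=[0,1/2,5/8,11/16,45/64,91/128,183/256]  R=[23/32,3/4,1]  — 367/512
val_11 [BRBRBBRBBBR]  L=[0,1/2,5/8,11/16,45/64,91/128,183/256]  R=[367/512,23/32,3/4,1]  — 733/1024
val_12 [BRBRBBRBBBRR]  L=[0,1/2,5/8,11/16,45/64,91/128,183/256]  R=[733/1024,367/512,23/32,3/4,1]  — 1465/2048
val_13 [BRBRBBRBBBRRR]  L=[0,1/2,5/8,11/16,45/64,91/128,183/256]  R=[1465/2048,733/1024,367/512,23/32,3/4,1]  — 2929/4096
val_14 [BRBRBBRBBBRRRB]  L=[0,1/2,5/8,11/16,45/64,91/128,183/256,2929/4096]  R=[1465/2048,733/1024,367/512,23/32,3/4,1]  — 5859/8192
val_15 [BRBRBBRBBBRRRBR]  L=[0,1/2,5/8,11/16,45/64,91/128,183/256,2929/4096]  R=[5859/8192,1465/2048,733/1024,367/512,23/32,3/4,1]  — 11717/16384

11717/16384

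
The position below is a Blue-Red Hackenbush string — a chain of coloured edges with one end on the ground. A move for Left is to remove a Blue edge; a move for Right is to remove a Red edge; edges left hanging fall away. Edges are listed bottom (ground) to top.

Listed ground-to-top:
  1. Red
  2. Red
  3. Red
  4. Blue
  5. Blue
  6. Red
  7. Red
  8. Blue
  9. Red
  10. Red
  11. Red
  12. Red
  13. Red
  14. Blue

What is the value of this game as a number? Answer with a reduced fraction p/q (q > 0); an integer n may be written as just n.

edge 1 of 14 (Red): { none | 0 } so -1
edge 2 of 14 (Red): { none | -1 0 } so -2
edge 3 of 14 (Red): { none | -2 -1 0 } so -3
edge 4 of 14 (Blue): { -3 | -2 -1 0 } so -5/2
edge 5 of 14 (Blue): { -3 -5/2 | -2 -1 0 } so -9/4
edge 6 of 14 (Red): { -3 -5/2 | -9/4 -2 -1 0 } so -19/8
edge 7 of 14 (Red): { -3 -5/2 | -19/8 -9/4 -2 -1 0 } so -39/16
edge 8 of 14 (Blue): { -3 -5/2 -39/16 | -19/8 -9/4 -2 -1 0 } so -77/32
edge 9 of 14 (Red): { -3 -5/2 -39/16 | -77/32 -19/8 -9/4 -2 -1 0 } so -155/64
edge 10 of 14 (Red): { -3 -5/2 -39/16 | -155/64 -77/32 -19/8 -9/4 -2 -1 0 } so -311/128
edge 11 of 14 (Red): { -3 -5/2 -39/16 | -311/128 -155/64 -77/32 -19/8 -9/4 -2 -1 0 } so -623/256
edge 12 of 14 (Red): { -3 -5/2 -39/16 | -623/256 -311/128 -155/64 -77/32 -19/8 -9/4 -2 -1 0 } so -1247/512
edge 13 of 14 (Red): { -3 -5/2 -39/16 | -1247/512 -623/256 -311/128 -155/64 -77/32 -19/8 -9/4 -2 -1 0 } so -2495/1024
edge 14 of 14 (Blue): { -3 -5/2 -39/16 -2495/1024 | -1247/512 -623/256 -311/128 -155/64 -77/32 -19/8 -9/4 -2 -1 0 } so -4989/2048

-4989/2048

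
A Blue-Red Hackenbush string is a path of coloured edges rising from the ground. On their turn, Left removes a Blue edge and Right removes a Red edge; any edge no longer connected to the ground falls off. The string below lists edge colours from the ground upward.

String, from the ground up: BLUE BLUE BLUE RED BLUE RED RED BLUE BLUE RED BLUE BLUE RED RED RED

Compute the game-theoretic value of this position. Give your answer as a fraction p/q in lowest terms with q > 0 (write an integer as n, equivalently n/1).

edge 1 of 15 (BLUE): { 0 | · } so 1
edge 2 of 15 (BLUE): { 0; 1 | · } so 2
edge 3 of 15 (BLUE): { 0; 1; 2 | · } so 3
edge 4 of 15 (RED): { 0; 1; 2 | 3 } so 5/2
edge 5 of 15 (BLUE): { 0; 1; 2; 5/2 | 3 } so 11/4
edge 6 of 15 (RED): { 0; 1; 2; 5/2 | 11/4; 3 } so 21/8
edge 7 of 15 (RED): { 0; 1; 2; 5/2 | 21/8; 11/4; 3 } so 41/16
edge 8 of 15 (BLUE): { 0; 1; 2; 5/2; 41/16 | 21/8; 11/4; 3 } so 83/32
edge 9 of 15 (BLUE): { 0; 1; 2; 5/2; 41/16; 83/32 | 21/8; 11/4; 3 } so 167/64
edge 10 of 15 (RED): { 0; 1; 2; 5/2; 41/16; 83/32 | 167/64; 21/8; 11/4; 3 } so 333/128
edge 11 of 15 (BLUE): { 0; 1; 2; 5/2; 41/16; 83/32; 333/128 | 167/64; 21/8; 11/4; 3 } so 667/256
edge 12 of 15 (BLUE): { 0; 1; 2; 5/2; 41/16; 83/32; 333/128; 667/256 | 167/64; 21/8; 11/4; 3 } so 1335/512
edge 13 of 15 (RED): { 0; 1; 2; 5/2; 41/16; 83/32; 333/128; 667/256 | 1335/512; 167/64; 21/8; 11/4; 3 } so 2669/1024
edge 14 of 15 (RED): { 0; 1; 2; 5/2; 41/16; 83/32; 333/128; 667/256 | 2669/1024; 1335/512; 167/64; 21/8; 11/4; 3 } so 5337/2048
edge 15 of 15 (RED): { 0; 1; 2; 5/2; 41/16; 83/32; 333/128; 667/256 | 5337/2048; 2669/1024; 1335/512; 167/64; 21/8; 11/4; 3 } so 10673/4096

10673/4096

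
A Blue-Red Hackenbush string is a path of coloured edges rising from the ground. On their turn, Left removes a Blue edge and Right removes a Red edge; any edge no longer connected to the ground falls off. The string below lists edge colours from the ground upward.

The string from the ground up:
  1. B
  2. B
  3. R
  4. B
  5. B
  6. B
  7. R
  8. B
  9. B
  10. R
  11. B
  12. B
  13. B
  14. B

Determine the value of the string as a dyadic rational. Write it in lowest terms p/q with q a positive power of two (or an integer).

7903/4096

g_1 [B]  L=[0]  R=[∅]  -> 1
g_2 [BB]  L=[0,1]  R=[∅]  -> 2
g_3 [BBR]  L=[0,1]  R=[2]  -> 3/2
g_4 [BBRB]  L=[0,1,3/2]  R=[2]  -> 7/4
g_5 [BBRBB]  L=[0,1,3/2,7/4]  R=[2]  -> 15/8
g_6 [BBRBBB]  L=[0,1,3/2,7/4,15/8]  R=[2]  -> 31/16
g_7 [BBRBBBR]  L=[0,1,3/2,7/4,15/8]  R=[31/16,2]  -> 61/32
g_8 [BBRBBBRB]  L=[0,1,3/2,7/4,15/8,61/32]  R=[31/16,2]  -> 123/64
g_9 [BBRBBBRBB]  L=[0,1,3/2,7/4,15/8,61/32,123/64]  R=[31/16,2]  -> 247/128
g_10 [BBRBBBRBBR]  L=[0,1,3/2,7/4,15/8,61/32,123/64]  R=[247/128,31/16,2]  -> 493/256
g_11 [BBRBBBRBBRB]  L=[0,1,3/2,7/4,15/8,61/32,123/64,493/256]  R=[247/128,31/16,2]  -> 987/512
g_12 [BBRBBBRBBRBB]  L=[0,1,3/2,7/4,15/8,61/32,123/64,493/256,987/512]  R=[247/128,31/16,2]  -> 1975/1024
g_13 [BBRBBBRBBRBBB]  L=[0,1,3/2,7/4,15/8,61/32,123/64,493/256,987/512,1975/1024]  R=[247/128,31/16,2]  -> 3951/2048
g_14 [BBRBBBRBBRBBBB]  L=[0,1,3/2,7/4,15/8,61/32,123/64,493/256,987/512,1975/1024,3951/2048]  R=[247/128,31/16,2]  -> 7903/4096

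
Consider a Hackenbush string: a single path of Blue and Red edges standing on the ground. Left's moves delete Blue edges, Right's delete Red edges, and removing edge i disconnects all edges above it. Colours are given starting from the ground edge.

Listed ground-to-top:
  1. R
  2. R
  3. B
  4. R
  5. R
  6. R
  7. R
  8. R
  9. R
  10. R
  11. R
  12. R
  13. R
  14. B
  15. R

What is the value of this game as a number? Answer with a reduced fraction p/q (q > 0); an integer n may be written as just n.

Prefix values for R R B R R R R R R R R R R B R via {L|R} + simplicity:
edge 1 of 15 (R): { · | 0 } → -1
edge 2 of 15 (R): { · | -1, 0 } → -2
edge 3 of 15 (B): { -2 | -1, 0 } → -3/2
edge 4 of 15 (R): { -2 | -3/2, -1, 0 } → -7/4
edge 5 of 15 (R): { -2 | -7/4, -3/2, -1, 0 } → -15/8
edge 6 of 15 (R): { -2 | -15/8, -7/4, -3/2, -1, 0 } → -31/16
edge 7 of 15 (R): { -2 | -31/16, -15/8, -7/4, -3/2, -1, 0 } → -63/32
edge 8 of 15 (R): { -2 | -63/32, -31/16, -15/8, -7/4, -3/2, -1, 0 } → -127/64
edge 9 of 15 (R): { -2 | -127/64, -63/32, -31/16, -15/8, -7/4, -3/2, -1, 0 } → -255/128
edge 10 of 15 (R): { -2 | -255/128, -127/64, -63/32, -31/16, -15/8, -7/4, -3/2, -1, 0 } → -511/256
edge 11 of 15 (R): { -2 | -511/256, -255/128, -127/64, -63/32, -31/16, -15/8, -7/4, -3/2, -1, 0 } → -1023/512
edge 12 of 15 (R): { -2 | -1023/512, -511/256, -255/128, -127/64, -63/32, -31/16, -15/8, -7/4, -3/2, -1, 0 } → -2047/1024
edge 13 of 15 (R): { -2 | -2047/1024, -1023/512, -511/256, -255/128, -127/64, -63/32, -31/16, -15/8, -7/4, -3/2, -1, 0 } → -4095/2048
edge 14 of 15 (B): { -2, -4095/2048 | -2047/1024, -1023/512, -511/256, -255/128, -127/64, -63/32, -31/16, -15/8, -7/4, -3/2, -1, 0 } → -8189/4096
edge 15 of 15 (R): { -2, -4095/2048 | -8189/4096, -2047/1024, -1023/512, -511/256, -255/128, -127/64, -63/32, -31/16, -15/8, -7/4, -3/2, -1, 0 } → -16379/8192

-16379/8192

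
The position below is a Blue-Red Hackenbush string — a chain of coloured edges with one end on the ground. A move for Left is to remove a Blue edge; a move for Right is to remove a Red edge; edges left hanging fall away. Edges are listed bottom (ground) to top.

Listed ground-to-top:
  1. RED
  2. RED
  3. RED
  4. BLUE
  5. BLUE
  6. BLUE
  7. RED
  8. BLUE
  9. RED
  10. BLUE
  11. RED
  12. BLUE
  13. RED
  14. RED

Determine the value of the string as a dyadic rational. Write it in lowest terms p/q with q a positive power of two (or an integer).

-4439/2048

Build g(s[:k]) for k = 1..14, string s = RED RED RED BLUE BLUE BLUE RED BLUE RED BLUE RED BLUE RED RED.
1 of 14 · R · max L −∞ · min R 0 gives -1
2 of 14 · RR · max L −∞ · min R -1 gives -2
3 of 14 · RRR · max L −∞ · min R -2 gives -3
4 of 14 · RRRB · max L -3 · min R -2 gives -5/2
5 of 14 · RRRBB · max L -5/2 · min R -2 gives -9/4
6 of 14 · RRRBBB · max L -9/4 · min R -2 gives -17/8
7 of 14 · RRRBBBR · max L -9/4 · min R -17/8 gives -35/16
8 of 14 · RRRBBBRB · max L -35/16 · min R -17/8 gives -69/32
9 of 14 · RRRBBBRBR · max L -35/16 · min R -69/32 gives -139/64
10 of 14 · RRRBBBRBRB · max L -139/64 · min R -69/32 gives -277/128
11 of 14 · RRRBBBRBRBR · max L -139/64 · min R -277/128 gives -555/256
12 of 14 · RRRBBBRBRBRB · max L -555/256 · min R -277/128 gives -1109/512
13 of 14 · RRRBBBRBRBRBR · max L -555/256 · min R -1109/512 gives -2219/1024
14 of 14 · RRRBBBRBRBRBRR · max L -555/256 · min R -2219/1024 gives -4439/2048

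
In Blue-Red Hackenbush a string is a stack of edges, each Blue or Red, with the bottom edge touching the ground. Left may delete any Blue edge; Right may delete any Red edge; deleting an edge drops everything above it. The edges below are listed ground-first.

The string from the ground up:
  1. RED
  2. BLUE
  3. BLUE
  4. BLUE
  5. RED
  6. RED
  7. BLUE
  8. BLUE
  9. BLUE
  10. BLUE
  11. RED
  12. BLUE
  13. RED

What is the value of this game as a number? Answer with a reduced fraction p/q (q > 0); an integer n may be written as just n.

R: Left { ∅ }, Right { 0 } => simplest -1
RB: Left { -1 }, Right { 0 } => simplest -1/2
RBB: Left { -1,-1/2 }, Right { 0 } => simplest -1/4
RBBB: Left { -1,-1/2,-1/4 }, Right { 0 } => simplest -1/8
RBBBR: Left { -1,-1/2,-1/4 }, Right { -1/8,0 } => simplest -3/16
RBBBRR: Left { -1,-1/2,-1/4 }, Right { -3/16,-1/8,0 } => simplest -7/32
RBBBRRB: Left { -1,-1/2,-1/4,-7/32 }, Right { -3/16,-1/8,0 } => simplest -13/64
RBBBRRBB: Left { -1,-1/2,-1/4,-7/32,-13/64 }, Right { -3/16,-1/8,0 } => simplest -25/128
RBBBRRBBB: Left { -1,-1/2,-1/4,-7/32,-13/64,-25/128 }, Right { -3/16,-1/8,0 } => simplest -49/256
RBBBRRBBBB: Left { -1,-1/2,-1/4,-7/32,-13/64,-25/128,-49/256 }, Right { -3/16,-1/8,0 } => simplest -97/512
RBBBRRBBBBR: Left { -1,-1/2,-1/4,-7/32,-13/64,-25/128,-49/256 }, Right { -97/512,-3/16,-1/8,0 } => simplest -195/1024
RBBBRRBBBBRB: Left { -1,-1/2,-1/4,-7/32,-13/64,-25/128,-49/256,-195/1024 }, Right { -97/512,-3/16,-1/8,0 } => simplest -389/2048
RBBBRRBBBBRBR: Left { -1,-1/2,-1/4,-7/32,-13/64,-25/128,-49/256,-195/1024 }, Right { -389/2048,-97/512,-3/16,-1/8,0 } => simplest -779/4096

-779/4096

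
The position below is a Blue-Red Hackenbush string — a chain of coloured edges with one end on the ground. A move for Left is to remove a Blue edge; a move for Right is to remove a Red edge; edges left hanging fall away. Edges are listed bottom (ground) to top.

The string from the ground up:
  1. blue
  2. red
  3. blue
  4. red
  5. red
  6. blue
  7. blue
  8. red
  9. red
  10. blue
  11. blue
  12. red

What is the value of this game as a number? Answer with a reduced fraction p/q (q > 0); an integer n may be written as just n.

1229/2048

val(b) = { 0 | none } -> 1
val(br) = { 0 | 1 } -> 1/2
val(brb) = { 0, 1/2 | 1 } -> 3/4
val(brbr) = { 0, 1/2 | 3/4, 1 } -> 5/8
val(brbrr) = { 0, 1/2 | 5/8, 3/4, 1 } -> 9/16
val(brbrrb) = { 0, 1/2, 9/16 | 5/8, 3/4, 1 } -> 19/32
val(brbrrbb) = { 0, 1/2, 9/16, 19/32 | 5/8, 3/4, 1 } -> 39/64
val(brbrrbbr) = { 0, 1/2, 9/16, 19/32 | 39/64, 5/8, 3/4, 1 } -> 77/128
val(brbrrbbrr) = { 0, 1/2, 9/16, 19/32 | 77/128, 39/64, 5/8, 3/4, 1 } -> 153/256
val(brbrrbbrrb) = { 0, 1/2, 9/16, 19/32, 153/256 | 77/128, 39/64, 5/8, 3/4, 1 } -> 307/512
val(brbrrbbrrbb) = { 0, 1/2, 9/16, 19/32, 153/256, 307/512 | 77/128, 39/64, 5/8, 3/4, 1 } -> 615/1024
val(brbrrbbrrbbr) = { 0, 1/2, 9/16, 19/32, 153/256, 307/512 | 615/1024, 77/128, 39/64, 5/8, 3/4, 1 } -> 1229/2048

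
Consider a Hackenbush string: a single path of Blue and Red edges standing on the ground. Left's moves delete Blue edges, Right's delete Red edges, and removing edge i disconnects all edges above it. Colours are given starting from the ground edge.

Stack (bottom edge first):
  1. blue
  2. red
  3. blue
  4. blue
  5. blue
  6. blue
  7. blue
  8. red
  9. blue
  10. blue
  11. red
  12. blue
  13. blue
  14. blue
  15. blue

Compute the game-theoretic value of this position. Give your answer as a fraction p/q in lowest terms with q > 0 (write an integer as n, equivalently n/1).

value_1 [b]  L=[0]  R=[—]  ⇒ 1
value_2 [br]  L=[0]  R=[1]  ⇒ 1/2
value_3 [brb]  L=[0; 1/2]  R=[1]  ⇒ 3/4
value_4 [brbb]  L=[0; 1/2; 3/4]  R=[1]  ⇒ 7/8
value_5 [brbbb]  L=[0; 1/2; 3/4; 7/8]  R=[1]  ⇒ 15/16
value_6 [brbbbb]  L=[0; 1/2; 3/4; 7/8; 15/16]  R=[1]  ⇒ 31/32
value_7 [brbbbbb]  L=[0; 1/2; 3/4; 7/8; 15/16; 31/32]  R=[1]  ⇒ 63/64
value_8 [brbbbbbr]  L=[0; 1/2; 3/4; 7/8; 15/16; 31/32]  R=[63/64; 1]  ⇒ 125/128
value_9 [brbbbbbrb]  L=[0; 1/2; 3/4; 7/8; 15/16; 31/32; 125/128]  R=[63/64; 1]  ⇒ 251/256
value_10 [brbbbbbrbb]  L=[0; 1/2; 3/4; 7/8; 15/16; 31/32; 125/128; 251/256]  R=[63/64; 1]  ⇒ 503/512
value_11 [brbbbbbrbbr]  L=[0; 1/2; 3/4; 7/8; 15/16; 31/32; 125/128; 251/256]  R=[503/512; 63/64; 1]  ⇒ 1005/1024
value_12 [brbbbbbrbbrb]  L=[0; 1/2; 3/4; 7/8; 15/16; 31/32; 125/128; 251/256; 1005/1024]  R=[503/512; 63/64; 1]  ⇒ 2011/2048
value_13 [brbbbbbrbbrbb]  L=[0; 1/2; 3/4; 7/8; 15/16; 31/32; 125/128; 251/256; 1005/1024; 2011/2048]  R=[503/512; 63/64; 1]  ⇒ 4023/4096
value_14 [brbbbbbrbbrbbb]  L=[0; 1/2; 3/4; 7/8; 15/16; 31/32; 125/128; 251/256; 1005/1024; 2011/2048; 4023/4096]  R=[503/512; 63/64; 1]  ⇒ 8047/8192
value_15 [brbbbbbrbbrbbbb]  L=[0; 1/2; 3/4; 7/8; 15/16; 31/32; 125/128; 251/256; 1005/1024; 2011/2048; 4023/4096; 8047/8192]  R=[503/512; 63/64; 1]  ⇒ 16095/16384

16095/16384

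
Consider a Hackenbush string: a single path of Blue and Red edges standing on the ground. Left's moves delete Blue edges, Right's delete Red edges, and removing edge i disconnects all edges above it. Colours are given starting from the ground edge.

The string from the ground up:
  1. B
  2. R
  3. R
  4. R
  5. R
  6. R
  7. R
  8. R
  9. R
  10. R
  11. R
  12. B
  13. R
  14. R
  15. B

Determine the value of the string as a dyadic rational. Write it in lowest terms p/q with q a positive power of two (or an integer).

Recurse on prefixes of the 15-edge string B R R R R R R R R R R B R R B:
val(B) = { 0 | (no moves) } => 1
val(BR) = { 0 | 1 } => 1/2
val(BRR) = { 0 | 1/2 1 } => 1/4
val(BRRR) = { 0 | 1/4 1/2 1 } => 1/8
val(BRRRR) = { 0 | 1/8 1/4 1/2 1 } => 1/16
val(BRRRRR) = { 0 | 1/16 1/8 1/4 1/2 1 } => 1/32
val(BRRRRRR) = { 0 | 1/32 1/16 1/8 1/4 1/2 1 } => 1/64
val(BRRRRRRR) = { 0 | 1/64 1/32 1/16 1/8 1/4 1/2 1 } => 1/128
val(BRRRRRRRR) = { 0 | 1/128 1/64 1/32 1/16 1/8 1/4 1/2 1 } => 1/256
val(BRRRRRRRRR) = { 0 | 1/256 1/128 1/64 1/32 1/16 1/8 1/4 1/2 1 } => 1/512
val(BRRRRRRRRRR) = { 0 | 1/512 1/256 1/128 1/64 1/32 1/16 1/8 1/4 1/2 1 } => 1/1024
val(BRRRRRRRRRRB) = { 0 1/1024 | 1/512 1/256 1/128 1/64 1/32 1/16 1/8 1/4 1/2 1 } => 3/2048
val(BRRRRRRRRRRBR) = { 0 1/1024 | 3/2048 1/512 1/256 1/128 1/64 1/32 1/16 1/8 1/4 1/2 1 } => 5/4096
val(BRRRRRRRRRRBRR) = { 0 1/1024 | 5/4096 3/2048 1/512 1/256 1/128 1/64 1/32 1/16 1/8 1/4 1/2 1 } => 9/8192
val(BRRRRRRRRRRBRRB) = { 0 1/1024 9/8192 | 5/4096 3/2048 1/512 1/256 1/128 1/64 1/32 1/16 1/8 1/4 1/2 1 } => 19/16384

19/16384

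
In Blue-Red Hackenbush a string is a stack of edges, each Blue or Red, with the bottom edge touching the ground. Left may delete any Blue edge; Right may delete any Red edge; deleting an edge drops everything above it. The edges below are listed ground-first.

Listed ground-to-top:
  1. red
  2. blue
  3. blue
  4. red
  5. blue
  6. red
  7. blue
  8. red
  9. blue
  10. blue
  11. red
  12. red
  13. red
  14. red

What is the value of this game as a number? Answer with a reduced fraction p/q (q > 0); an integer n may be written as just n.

Prefix values for red blue blue red blue red blue red blue blue red red red red via {L|R} + simplicity:
step 1: add red to get r; options L={ ∅ } R={ 0 } => -1
step 2: add blue to get rb; options L={ -1 } R={ 0 } => -1/2
step 3: add blue to get rbb; options L={ -1,-1/2 } R={ 0 } => -1/4
step 4: add red to get rbbr; options L={ -1,-1/2 } R={ -1/4,0 } => -3/8
step 5: add blue to get rbbrb; options L={ -1,-1/2,-3/8 } R={ -1/4,0 } => -5/16
step 6: add red to get rbbrbr; options L={ -1,-1/2,-3/8 } R={ -5/16,-1/4,0 } => -11/32
step 7: add blue to get rbbrbrb; options L={ -1,-1/2,-3/8,-11/32 } R={ -5/16,-1/4,0 } => -21/64
step 8: add red to get rbbrbrbr; options L={ -1,-1/2,-3/8,-11/32 } R={ -21/64,-5/16,-1/4,0 } => -43/128
step 9: add blue to get rbbrbrbrb; options L={ -1,-1/2,-3/8,-11/32,-43/128 } R={ -21/64,-5/16,-1/4,0 } => -85/256
step 10: add blue to get rbbrbrbrbb; options L={ -1,-1/2,-3/8,-11/32,-43/128,-85/256 } R={ -21/64,-5/16,-1/4,0 } => -169/512
step 11: add red to get rbbrbrbrbbr; options L={ -1,-1/2,-3/8,-11/32,-43/128,-85/256 } R={ -169/512,-21/64,-5/16,-1/4,0 } => -339/1024
step 12: add red to get rbbrbrbrbbrr; options L={ -1,-1/2,-3/8,-11/32,-43/128,-85/256 } R={ -339/1024,-169/512,-21/64,-5/16,-1/4,0 } => -679/2048
step 13: add red to get rbbrbrbrbbrrr; options L={ -1,-1/2,-3/8,-11/32,-43/128,-85/256 } R={ -679/2048,-339/1024,-169/512,-21/64,-5/16,-1/4,0 } => -1359/4096
step 14: add red to get rbbrbrbrbbrrrr; options L={ -1,-1/2,-3/8,-11/32,-43/128,-85/256 } R={ -1359/4096,-679/2048,-339/1024,-169/512,-21/64,-5/16,-1/4,0 } => -2719/8192

-2719/8192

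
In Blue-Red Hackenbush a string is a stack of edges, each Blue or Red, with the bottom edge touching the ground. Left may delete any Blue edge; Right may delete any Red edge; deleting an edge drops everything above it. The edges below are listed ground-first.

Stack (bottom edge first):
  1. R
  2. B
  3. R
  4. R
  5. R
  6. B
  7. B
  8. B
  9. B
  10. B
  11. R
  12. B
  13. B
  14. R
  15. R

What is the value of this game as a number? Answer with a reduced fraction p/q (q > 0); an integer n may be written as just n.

-14375/16384

Recurse on prefixes of the 15-edge string R B R R R B B B B B R B B R R:
g_1 [R]  L=[∅]  R=[0]  → -1
g_2 [RB]  L=[-1]  R=[0]  → -1/2
g_3 [RBR]  L=[-1]  R=[-1/2 0]  → -3/4
g_4 [RBRR]  L=[-1]  R=[-3/4 -1/2 0]  → -7/8
g_5 [RBRRR]  L=[-1]  R=[-7/8 -3/4 -1/2 0]  → -15/16
g_6 [RBRRRB]  L=[-1 -15/16]  R=[-7/8 -3/4 -1/2 0]  → -29/32
g_7 [RBRRRBB]  L=[-1 -15/16 -29/32]  R=[-7/8 -3/4 -1/2 0]  → -57/64
g_8 [RBRRRBBB]  L=[-1 -15/16 -29/32 -57/64]  R=[-7/8 -3/4 -1/2 0]  → -113/128
g_9 [RBRRRBBBB]  L=[-1 -15/16 -29/32 -57/64 -113/128]  R=[-7/8 -3/4 -1/2 0]  → -225/256
g_10 [RBRRRBBBBB]  L=[-1 -15/16 -29/32 -57/64 -113/128 -225/256]  R=[-7/8 -3/4 -1/2 0]  → -449/512
g_11 [RBRRRBBBBBR]  L=[-1 -15/16 -29/32 -57/64 -113/128 -225/256]  R=[-449/512 -7/8 -3/4 -1/2 0]  → -899/1024
g_12 [RBRRRBBBBBRB]  L=[-1 -15/16 -29/32 -57/64 -113/128 -225/256 -899/1024]  R=[-449/512 -7/8 -3/4 -1/2 0]  → -1797/2048
g_13 [RBRRRBBBBBRBB]  L=[-1 -15/16 -29/32 -57/64 -113/128 -225/256 -899/1024 -1797/2048]  R=[-449/512 -7/8 -3/4 -1/2 0]  → -3593/4096
g_14 [RBRRRBBBBBRBBR]  L=[-1 -15/16 -29/32 -57/64 -113/128 -225/256 -899/1024 -1797/2048]  R=[-3593/4096 -449/512 -7/8 -3/4 -1/2 0]  → -7187/8192
g_15 [RBRRRBBBBBRBBRR]  L=[-1 -15/16 -29/32 -57/64 -113/128 -225/256 -899/1024 -1797/2048]  R=[-7187/8192 -3593/4096 -449/512 -7/8 -3/4 -1/2 0]  → -14375/16384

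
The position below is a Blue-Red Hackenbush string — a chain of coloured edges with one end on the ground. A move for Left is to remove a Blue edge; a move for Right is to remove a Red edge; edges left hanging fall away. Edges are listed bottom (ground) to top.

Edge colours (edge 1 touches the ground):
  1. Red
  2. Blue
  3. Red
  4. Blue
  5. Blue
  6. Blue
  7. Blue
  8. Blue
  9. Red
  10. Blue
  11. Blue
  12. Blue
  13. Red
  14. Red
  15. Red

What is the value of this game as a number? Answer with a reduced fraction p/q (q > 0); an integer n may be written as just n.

val(R) = { — | 0 } → -1
val(RB) = { -1 | 0 } → -1/2
val(RBR) = { -1 | -1/2; 0 } → -3/4
val(RBRB) = { -1; -3/4 | -1/2; 0 } → -5/8
val(RBRBB) = { -1; -3/4; -5/8 | -1/2; 0 } → -9/16
val(RBRBBB) = { -1; -3/4; -5/8; -9/16 | -1/2; 0 } → -17/32
val(RBRBBBB) = { -1; -3/4; -5/8; -9/16; -17/32 | -1/2; 0 } → -33/64
val(RBRBBBBB) = { -1; -3/4; -5/8; -9/16; -17/32; -33/64 | -1/2; 0 } → -65/128
val(RBRBBBBBR) = { -1; -3/4; -5/8; -9/16; -17/32; -33/64 | -65/128; -1/2; 0 } → -131/256
val(RBRBBBBBRB) = { -1; -3/4; -5/8; -9/16; -17/32; -33/64; -131/256 | -65/128; -1/2; 0 } → -261/512
val(RBRBBBBBRBB) = { -1; -3/4; -5/8; -9/16; -17/32; -33/64; -131/256; -261/512 | -65/128; -1/2; 0 } → -521/1024
val(RBRBBBBBRBBB) = { -1; -3/4; -5/8; -9/16; -17/32; -33/64; -131/256; -261/512; -521/1024 | -65/128; -1/2; 0 } → -1041/2048
val(RBRBBBBBRBBBR) = { -1; -3/4; -5/8; -9/16; -17/32; -33/64; -131/256; -261/512; -521/1024 | -1041/2048; -65/128; -1/2; 0 } → -2083/4096
val(RBRBBBBBRBBBRR) = { -1; -3/4; -5/8; -9/16; -17/32; -33/64; -131/256; -261/512; -521/1024 | -2083/4096; -1041/2048; -65/128; -1/2; 0 } → -4167/8192
val(RBRBBBBBRBBBRRR) = { -1; -3/4; -5/8; -9/16; -17/32; -33/64; -131/256; -261/512; -521/1024 | -4167/8192; -2083/4096; -1041/2048; -65/128; -1/2; 0 } → -8335/16384

-8335/16384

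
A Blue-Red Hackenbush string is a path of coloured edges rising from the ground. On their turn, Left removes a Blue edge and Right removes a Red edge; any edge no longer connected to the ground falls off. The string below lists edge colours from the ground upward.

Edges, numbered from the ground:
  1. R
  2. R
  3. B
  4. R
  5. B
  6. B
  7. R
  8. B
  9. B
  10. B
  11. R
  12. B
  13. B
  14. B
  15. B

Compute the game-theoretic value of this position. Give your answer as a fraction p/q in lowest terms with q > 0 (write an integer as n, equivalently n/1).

Build v(s[:k]) for k = 1..15, string s = R R B R B B R B B B R B B B B.
v_1 [R]  L=[·]  R=[0]  gives -1
v_2 [RR]  L=[·]  R=[-1; 0]  gives -2
v_3 [RRB]  L=[-2]  R=[-1; 0]  gives -3/2
v_4 [RRBR]  L=[-2]  R=[-3/2; -1; 0]  gives -7/4
v_5 [RRBRB]  L=[-2; -7/4]  R=[-3/2; -1; 0]  gives -13/8
v_6 [RRBRBB]  L=[-2; -7/4; -13/8]  R=[-3/2; -1; 0]  gives -25/16
v_7 [RRBRBBR]  L=[-2; -7/4; -13/8]  R=[-25/16; -3/2; -1; 0]  gives -51/32
v_8 [RRBRBBRB]  L=[-2; -7/4; -13/8; -51/32]  R=[-25/16; -3/2; -1; 0]  gives -101/64
v_9 [RRBRBBRBB]  L=[-2; -7/4; -13/8; -51/32; -101/64]  R=[-25/16; -3/2; -1; 0]  gives -201/128
v_10 [RRBRBBRBBB]  L=[-2; -7/4; -13/8; -51/32; -101/64; -201/128]  R=[-25/16; -3/2; -1; 0]  gives -401/256
v_11 [RRBRBBRBBBR]  L=[-2; -7/4; -13/8; -51/32; -101/64; -201/128]  R=[-401/256; -25/16; -3/2; -1; 0]  gives -803/512
v_12 [RRBRBBRBBBRB]  L=[-2; -7/4; -13/8; -51/32; -101/64; -201/128; -803/512]  R=[-401/256; -25/16; -3/2; -1; 0]  gives -1605/1024
v_13 [RRBRBBRBBBRBB]  L=[-2; -7/4; -13/8; -51/32; -101/64; -201/128; -803/512; -1605/1024]  R=[-401/256; -25/16; -3/2; -1; 0]  gives -3209/2048
v_14 [RRBRBBRBBBRBBB]  L=[-2; -7/4; -13/8; -51/32; -101/64; -201/128; -803/512; -1605/1024; -3209/2048]  R=[-401/256; -25/16; -3/2; -1; 0]  gives -6417/4096
v_15 [RRBRBBRBBBRBBBB]  L=[-2; -7/4; -13/8; -51/32; -101/64; -201/128; -803/512; -1605/1024; -3209/2048; -6417/4096]  R=[-401/256; -25/16; -3/2; -1; 0]  gives -12833/8192

-12833/8192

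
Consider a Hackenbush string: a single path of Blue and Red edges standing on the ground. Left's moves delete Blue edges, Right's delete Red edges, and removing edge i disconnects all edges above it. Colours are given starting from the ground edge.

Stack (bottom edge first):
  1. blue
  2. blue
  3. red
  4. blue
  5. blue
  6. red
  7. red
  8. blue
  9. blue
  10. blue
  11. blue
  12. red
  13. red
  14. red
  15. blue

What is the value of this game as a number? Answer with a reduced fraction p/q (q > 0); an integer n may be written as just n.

step 1: add blue to get b; options L={ 0 } R={ none } ⇒ 1
step 2: add blue to get bb; options L={ 0, 1 } R={ none } ⇒ 2
step 3: add red to get bbr; options L={ 0, 1 } R={ 2 } ⇒ 3/2
step 4: add blue to get bbrb; options L={ 0, 1, 3/2 } R={ 2 } ⇒ 7/4
step 5: add blue to get bbrbb; options L={ 0, 1, 3/2, 7/4 } R={ 2 } ⇒ 15/8
step 6: add red to get bbrbbr; options L={ 0, 1, 3/2, 7/4 } R={ 15/8, 2 } ⇒ 29/16
step 7: add red to get bbrbbrr; options L={ 0, 1, 3/2, 7/4 } R={ 29/16, 15/8, 2 } ⇒ 57/32
step 8: add blue to get bbrbbrrb; options L={ 0, 1, 3/2, 7/4, 57/32 } R={ 29/16, 15/8, 2 } ⇒ 115/64
step 9: add blue to get bbrbbrrbb; options L={ 0, 1, 3/2, 7/4, 57/32, 115/64 } R={ 29/16, 15/8, 2 } ⇒ 231/128
step 10: add blue to get bbrbbrrbbb; options L={ 0, 1, 3/2, 7/4, 57/32, 115/64, 231/128 } R={ 29/16, 15/8, 2 } ⇒ 463/256
step 11: add blue to get bbrbbrrbbbb; options L={ 0, 1, 3/2, 7/4, 57/32, 115/64, 231/128, 463/256 } R={ 29/16, 15/8, 2 } ⇒ 927/512
step 12: add red to get bbrbbrrbbbbr; options L={ 0, 1, 3/2, 7/4, 57/32, 115/64, 231/128, 463/256 } R={ 927/512, 29/16, 15/8, 2 } ⇒ 1853/1024
step 13: add red to get bbrbbrrbbbbrr; options L={ 0, 1, 3/2, 7/4, 57/32, 115/64, 231/128, 463/256 } R={ 1853/1024, 927/512, 29/16, 15/8, 2 } ⇒ 3705/2048
step 14: add red to get bbrbbrrbbbbrrr; options L={ 0, 1, 3/2, 7/4, 57/32, 115/64, 231/128, 463/256 } R={ 3705/2048, 1853/1024, 927/512, 29/16, 15/8, 2 } ⇒ 7409/4096
step 15: add blue to get bbrbbrrbbbbrrrb; options L={ 0, 1, 3/2, 7/4, 57/32, 115/64, 231/128, 463/256, 7409/4096 } R={ 3705/2048, 1853/1024, 927/512, 29/16, 15/8, 2 } ⇒ 14819/8192

14819/8192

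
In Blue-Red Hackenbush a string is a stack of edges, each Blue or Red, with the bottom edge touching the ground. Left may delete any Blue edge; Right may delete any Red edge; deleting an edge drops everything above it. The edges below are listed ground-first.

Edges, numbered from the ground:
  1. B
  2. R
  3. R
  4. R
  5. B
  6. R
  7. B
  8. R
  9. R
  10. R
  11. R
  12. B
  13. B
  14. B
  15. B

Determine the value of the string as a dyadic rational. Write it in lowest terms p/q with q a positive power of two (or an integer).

2591/16384

edge 1 of 15 (B): { 0 | — } gives 1
edge 2 of 15 (R): { 0 | 1 } gives 1/2
edge 3 of 15 (R): { 0 | 1/2 1 } gives 1/4
edge 4 of 15 (R): { 0 | 1/4 1/2 1 } gives 1/8
edge 5 of 15 (B): { 0 1/8 | 1/4 1/2 1 } gives 3/16
edge 6 of 15 (R): { 0 1/8 | 3/16 1/4 1/2 1 } gives 5/32
edge 7 of 15 (B): { 0 1/8 5/32 | 3/16 1/4 1/2 1 } gives 11/64
edge 8 of 15 (R): { 0 1/8 5/32 | 11/64 3/16 1/4 1/2 1 } gives 21/128
edge 9 of 15 (R): { 0 1/8 5/32 | 21/128 11/64 3/16 1/4 1/2 1 } gives 41/256
edge 10 of 15 (R): { 0 1/8 5/32 | 41/256 21/128 11/64 3/16 1/4 1/2 1 } gives 81/512
edge 11 of 15 (R): { 0 1/8 5/32 | 81/512 41/256 21/128 11/64 3/16 1/4 1/2 1 } gives 161/1024
edge 12 of 15 (B): { 0 1/8 5/32 161/1024 | 81/512 41/256 21/128 11/64 3/16 1/4 1/2 1 } gives 323/2048
edge 13 of 15 (B): { 0 1/8 5/32 161/1024 323/2048 | 81/512 41/256 21/128 11/64 3/16 1/4 1/2 1 } gives 647/4096
edge 14 of 15 (B): { 0 1/8 5/32 161/1024 323/2048 647/4096 | 81/512 41/256 21/128 11/64 3/16 1/4 1/2 1 } gives 1295/8192
edge 15 of 15 (B): { 0 1/8 5/32 161/1024 323/2048 647/4096 1295/8192 | 81/512 41/256 21/128 11/64 3/16 1/4 1/2 1 } gives 2591/16384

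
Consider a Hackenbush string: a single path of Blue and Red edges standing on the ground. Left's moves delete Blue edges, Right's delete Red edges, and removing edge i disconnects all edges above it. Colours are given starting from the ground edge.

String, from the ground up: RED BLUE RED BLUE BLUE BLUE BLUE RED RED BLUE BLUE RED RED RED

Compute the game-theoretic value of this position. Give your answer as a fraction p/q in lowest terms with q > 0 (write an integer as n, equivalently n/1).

-4303/8192

step 1: add RED to get R; options L={ · } R={ 0 } -> -1
step 2: add BLUE to get RB; options L={ -1 } R={ 0 } -> -1/2
step 3: add RED to get RBR; options L={ -1 } R={ -1/2 0 } -> -3/4
step 4: add BLUE to get RBRB; options L={ -1 -3/4 } R={ -1/2 0 } -> -5/8
step 5: add BLUE to get RBRBB; options L={ -1 -3/4 -5/8 } R={ -1/2 0 } -> -9/16
step 6: add BLUE to get RBRBBB; options L={ -1 -3/4 -5/8 -9/16 } R={ -1/2 0 } -> -17/32
step 7: add BLUE to get RBRBBBB; options L={ -1 -3/4 -5/8 -9/16 -17/32 } R={ -1/2 0 } -> -33/64
step 8: add RED to get RBRBBBBR; options L={ -1 -3/4 -5/8 -9/16 -17/32 } R={ -33/64 -1/2 0 } -> -67/128
step 9: add RED to get RBRBBBBRR; options L={ -1 -3/4 -5/8 -9/16 -17/32 } R={ -67/128 -33/64 -1/2 0 } -> -135/256
step 10: add BLUE to get RBRBBBBRRB; options L={ -1 -3/4 -5/8 -9/16 -17/32 -135/256 } R={ -67/128 -33/64 -1/2 0 } -> -269/512
step 11: add BLUE to get RBRBBBBRRBB; options L={ -1 -3/4 -5/8 -9/16 -17/32 -135/256 -269/512 } R={ -67/128 -33/64 -1/2 0 } -> -537/1024
step 12: add RED to get RBRBBBBRRBBR; options L={ -1 -3/4 -5/8 -9/16 -17/32 -135/256 -269/512 } R={ -537/1024 -67/128 -33/64 -1/2 0 } -> -1075/2048
step 13: add RED to get RBRBBBBRRBBRR; options L={ -1 -3/4 -5/8 -9/16 -17/32 -135/256 -269/512 } R={ -1075/2048 -537/1024 -67/128 -33/64 -1/2 0 } -> -2151/4096
step 14: add RED to get RBRBBBBRRBBRRR; options L={ -1 -3/4 -5/8 -9/16 -17/32 -135/256 -269/512 } R={ -2151/4096 -1075/2048 -537/1024 -67/128 -33/64 -1/2 0 } -> -4303/8192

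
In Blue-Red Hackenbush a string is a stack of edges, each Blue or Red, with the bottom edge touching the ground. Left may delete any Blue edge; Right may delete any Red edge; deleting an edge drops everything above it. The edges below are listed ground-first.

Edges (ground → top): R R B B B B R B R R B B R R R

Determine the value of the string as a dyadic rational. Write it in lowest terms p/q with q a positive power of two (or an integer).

Build value(s[:k]) for k = 1..15, string s = R R B B B B R B R R B B R R R.
R: Left { · }, Right { 0 } — simplest -1
RR: Left { · }, Right { -1,0 } — simplest -2
RRB: Left { -2 }, Right { -1,0 } — simplest -3/2
RRBB: Left { -2,-3/2 }, Right { -1,0 } — simplest -5/4
RRBBB: Left { -2,-3/2,-5/4 }, Right { -1,0 } — simplest -9/8
RRBBBB: Left { -2,-3/2,-5/4,-9/8 }, Right { -1,0 } — simplest -17/16
RRBBBBR: Left { -2,-3/2,-5/4,-9/8 }, Right { -17/16,-1,0 } — simplest -35/32
RRBBBBRB: Left { -2,-3/2,-5/4,-9/8,-35/32 }, Right { -17/16,-1,0 } — simplest -69/64
RRBBBBRBR: Left { -2,-3/2,-5/4,-9/8,-35/32 }, Right { -69/64,-17/16,-1,0 } — simplest -139/128
RRBBBBRBRR: Left { -2,-3/2,-5/4,-9/8,-35/32 }, Right { -139/128,-69/64,-17/16,-1,0 } — simplest -279/256
RRBBBBRBRRB: Left { -2,-3/2,-5/4,-9/8,-35/32,-279/256 }, Right { -139/128,-69/64,-17/16,-1,0 } — simplest -557/512
RRBBBBRBRRBB: Left { -2,-3/2,-5/4,-9/8,-35/32,-279/256,-557/512 }, Right { -139/128,-69/64,-17/16,-1,0 } — simplest -1113/1024
RRBBBBRBRRBBR: Left { -2,-3/2,-5/4,-9/8,-35/32,-279/256,-557/512 }, Right { -1113/1024,-139/128,-69/64,-17/16,-1,0 } — simplest -2227/2048
RRBBBBRBRRBBRR: Left { -2,-3/2,-5/4,-9/8,-35/32,-279/256,-557/512 }, Right { -2227/2048,-1113/1024,-139/128,-69/64,-17/16,-1,0 } — simplest -4455/4096
RRBBBBRBRRBBRRR: Left { -2,-3/2,-5/4,-9/8,-35/32,-279/256,-557/512 }, Right { -4455/4096,-2227/2048,-1113/1024,-139/128,-69/64,-17/16,-1,0 } — simplest -8911/8192

-8911/8192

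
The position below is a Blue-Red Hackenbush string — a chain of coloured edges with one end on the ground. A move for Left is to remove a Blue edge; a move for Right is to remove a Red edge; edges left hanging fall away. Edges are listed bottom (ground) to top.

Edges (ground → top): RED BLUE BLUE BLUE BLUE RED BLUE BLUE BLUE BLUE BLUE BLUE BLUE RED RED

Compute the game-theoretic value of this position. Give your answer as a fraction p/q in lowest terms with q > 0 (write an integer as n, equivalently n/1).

-1031/16384

step 1: add RED to get R; options L={ — } R={ 0 } → -1
step 2: add BLUE to get RB; options L={ -1 } R={ 0 } → -1/2
step 3: add BLUE to get RBB; options L={ -1, -1/2 } R={ 0 } → -1/4
step 4: add BLUE to get RBBB; options L={ -1, -1/2, -1/4 } R={ 0 } → -1/8
step 5: add BLUE to get RBBBB; options L={ -1, -1/2, -1/4, -1/8 } R={ 0 } → -1/16
step 6: add RED to get RBBBBR; options L={ -1, -1/2, -1/4, -1/8 } R={ -1/16, 0 } → -3/32
step 7: add BLUE to get RBBBBRB; options L={ -1, -1/2, -1/4, -1/8, -3/32 } R={ -1/16, 0 } → -5/64
step 8: add BLUE to get RBBBBRBB; options L={ -1, -1/2, -1/4, -1/8, -3/32, -5/64 } R={ -1/16, 0 } → -9/128
step 9: add BLUE to get RBBBBRBBB; options L={ -1, -1/2, -1/4, -1/8, -3/32, -5/64, -9/128 } R={ -1/16, 0 } → -17/256
step 10: add BLUE to get RBBBBRBBBB; options L={ -1, -1/2, -1/4, -1/8, -3/32, -5/64, -9/128, -17/256 } R={ -1/16, 0 } → -33/512
step 11: add BLUE to get RBBBBRBBBBB; options L={ -1, -1/2, -1/4, -1/8, -3/32, -5/64, -9/128, -17/256, -33/512 } R={ -1/16, 0 } → -65/1024
step 12: add BLUE to get RBBBBRBBBBBB; options L={ -1, -1/2, -1/4, -1/8, -3/32, -5/64, -9/128, -17/256, -33/512, -65/1024 } R={ -1/16, 0 } → -129/2048
step 13: add BLUE to get RBBBBRBBBBBBB; options L={ -1, -1/2, -1/4, -1/8, -3/32, -5/64, -9/128, -17/256, -33/512, -65/1024, -129/2048 } R={ -1/16, 0 } → -257/4096
step 14: add RED to get RBBBBRBBBBBBBR; options L={ -1, -1/2, -1/4, -1/8, -3/32, -5/64, -9/128, -17/256, -33/512, -65/1024, -129/2048 } R={ -257/4096, -1/16, 0 } → -515/8192
step 15: add RED to get RBBBBRBBBBBBBRR; options L={ -1, -1/2, -1/4, -1/8, -3/32, -5/64, -9/128, -17/256, -33/512, -65/1024, -129/2048 } R={ -515/8192, -257/4096, -1/16, 0 } → -1031/16384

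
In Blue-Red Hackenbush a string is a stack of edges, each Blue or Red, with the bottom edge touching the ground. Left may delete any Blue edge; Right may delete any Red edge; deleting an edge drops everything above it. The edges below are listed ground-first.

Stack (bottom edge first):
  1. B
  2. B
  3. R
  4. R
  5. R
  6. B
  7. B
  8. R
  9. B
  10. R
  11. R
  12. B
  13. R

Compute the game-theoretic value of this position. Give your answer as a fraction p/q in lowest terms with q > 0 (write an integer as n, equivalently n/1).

2469/2048

1 of 13 · B · max L 0 · min R +∞ => 1
2 of 13 · BB · max L 1 · min R +∞ => 2
3 of 13 · BBR · max L 1 · min R 2 => 3/2
4 of 13 · BBRR · max L 1 · min R 3/2 => 5/4
5 of 13 · BBRRR · max L 1 · min R 5/4 => 9/8
6 of 13 · BBRRRB · max L 9/8 · min R 5/4 => 19/16
7 of 13 · BBRRRBB · max L 19/16 · min R 5/4 => 39/32
8 of 13 · BBRRRBBR · max L 19/16 · min R 39/32 => 77/64
9 of 13 · BBRRRBBRB · max L 77/64 · min R 39/32 => 155/128
10 of 13 · BBRRRBBRBR · max L 77/64 · min R 155/128 => 309/256
11 of 13 · BBRRRBBRBRR · max L 77/64 · min R 309/256 => 617/512
12 of 13 · BBRRRBBRBRRB · max L 617/512 · min R 309/256 => 1235/1024
13 of 13 · BBRRRBBRBRRBR · max L 617/512 · min R 1235/1024 => 2469/2048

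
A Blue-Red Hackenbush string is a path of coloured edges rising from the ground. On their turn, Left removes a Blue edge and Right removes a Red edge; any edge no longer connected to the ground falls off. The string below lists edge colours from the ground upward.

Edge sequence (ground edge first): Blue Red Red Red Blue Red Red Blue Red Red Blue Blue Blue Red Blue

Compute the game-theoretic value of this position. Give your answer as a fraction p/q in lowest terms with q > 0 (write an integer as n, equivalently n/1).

2363/16384

value_1 [B]  L=[0]  R=[—]  ⇒ 1
value_2 [BR]  L=[0]  R=[1]  ⇒ 1/2
value_3 [BRR]  L=[0]  R=[1/2 1]  ⇒ 1/4
value_4 [BRRR]  L=[0]  R=[1/4 1/2 1]  ⇒ 1/8
value_5 [BRRRB]  L=[0 1/8]  R=[1/4 1/2 1]  ⇒ 3/16
value_6 [BRRRBR]  L=[0 1/8]  R=[3/16 1/4 1/2 1]  ⇒ 5/32
value_7 [BRRRBRR]  L=[0 1/8]  R=[5/32 3/16 1/4 1/2 1]  ⇒ 9/64
value_8 [BRRRBRRB]  L=[0 1/8 9/64]  R=[5/32 3/16 1/4 1/2 1]  ⇒ 19/128
value_9 [BRRRBRRBR]  L=[0 1/8 9/64]  R=[19/128 5/32 3/16 1/4 1/2 1]  ⇒ 37/256
value_10 [BRRRBRRBRR]  L=[0 1/8 9/64]  R=[37/256 19/128 5/32 3/16 1/4 1/2 1]  ⇒ 73/512
value_11 [BRRRBRRBRRB]  L=[0 1/8 9/64 73/512]  R=[37/256 19/128 5/32 3/16 1/4 1/2 1]  ⇒ 147/1024
value_12 [BRRRBRRBRRBB]  L=[0 1/8 9/64 73/512 147/1024]  R=[37/256 19/128 5/32 3/16 1/4 1/2 1]  ⇒ 295/2048
value_13 [BRRRBRRBRRBBB]  L=[0 1/8 9/64 73/512 147/1024 295/2048]  R=[37/256 19/128 5/32 3/16 1/4 1/2 1]  ⇒ 591/4096
value_14 [BRRRBRRBRRBBBR]  L=[0 1/8 9/64 73/512 147/1024 295/2048]  R=[591/4096 37/256 19/128 5/32 3/16 1/4 1/2 1]  ⇒ 1181/8192
value_15 [BRRRBRRBRRBBBRB]  L=[0 1/8 9/64 73/512 147/1024 295/2048 1181/8192]  R=[591/4096 37/256 19/128 5/32 3/16 1/4 1/2 1]  ⇒ 2363/16384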